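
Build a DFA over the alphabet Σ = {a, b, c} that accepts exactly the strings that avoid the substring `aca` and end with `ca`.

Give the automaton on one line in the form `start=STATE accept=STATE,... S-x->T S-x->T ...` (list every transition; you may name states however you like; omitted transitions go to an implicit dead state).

Run two small machines in parallel and take their product. One (4 states) tracks partial matches of the forbidden pattern `aca`; the other (3 states) tracks how much of the suffix `ca` has currently been matched. Each combined state is a pair, one component from each; accept when both components accept.
With 8 states:
        a   b   c  
>  q0   q1  q0  q2 
   q1   q1  q0  q3 
   q2   q4  q0  q2 
   q3   q5  q0  q2 
 * q4   q1  q0  q3 
   q5   q6  q6  q7 
   q6   q6  q6  q7 
   q7   q5  q6  q7 
(> = start, * = accepting)

start=q0 accept=q4 q0-a->q1 q0-b->q0 q0-c->q2 q1-a->q1 q1-b->q0 q1-c->q3 q2-a->q4 q2-b->q0 q2-c->q2 q3-a->q5 q3-b->q0 q3-c->q2 q4-a->q1 q4-b->q0 q4-c->q3 q5-a->q6 q5-b->q6 q5-c->q7 q6-a->q6 q6-b->q6 q6-c->q7 q7-a->q5 q7-b->q6 q7-c->q7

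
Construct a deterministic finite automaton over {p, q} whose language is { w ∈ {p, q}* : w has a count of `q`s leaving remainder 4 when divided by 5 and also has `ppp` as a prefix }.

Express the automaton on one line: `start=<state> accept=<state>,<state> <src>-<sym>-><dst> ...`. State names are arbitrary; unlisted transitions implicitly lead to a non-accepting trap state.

Build one automaton per condition and run them in lockstep. One (5 states) tracks the count of `q`s modulo 5; the other (5 states) tracks whether the input so far still matches the prefix `ppp`. Each combined state is a pair, one component from each; accept when both components accept. Equivalent product states are then merged.
A 9-state machine:
       p  q 
>  A   B  C 
   B   D  C 
   C   C  C 
   D   E  C 
   E   E  F 
   F   F  G 
   G   G  H 
   H   H  I 
 * I   I  E 
(> = start, * = accepting)

start=A accept=I A-p->B A-q->C B-p->D B-q->C C-p->C C-q->C D-p->E D-q->C E-p->E E-q->F F-p->F F-q->G G-p->G G-q->H H-p->H H-q->I I-p->I I-q->E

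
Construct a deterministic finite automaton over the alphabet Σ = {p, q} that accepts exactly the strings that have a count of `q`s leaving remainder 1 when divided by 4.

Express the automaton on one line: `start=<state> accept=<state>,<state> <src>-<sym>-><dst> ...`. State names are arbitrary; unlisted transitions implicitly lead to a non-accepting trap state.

start=A accept=B A-p->A A-q->B B-p->B B-q->C C-p->C C-q->D D-p->D D-q->A

Keep the running count of `q`s modulo 4: each `q` advances along the cycle A → B → C → D → A while other symbols loop. Accept at B.
A 4-state machine:
       p  q 
>  A   A  B 
 * B   B  C 
   C   C  D 
   D   D  A 
(> = start, * = accepting)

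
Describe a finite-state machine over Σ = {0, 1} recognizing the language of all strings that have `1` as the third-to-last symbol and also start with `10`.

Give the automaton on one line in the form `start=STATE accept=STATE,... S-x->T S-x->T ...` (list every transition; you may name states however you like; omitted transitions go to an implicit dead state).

start=A accept=L,M,V,W A-0->B A-1->C B-0->D B-1->E C-0->F C-1->G D-0->H D-1->I E-0->J E-1->K F-0->L F-1->M G-0->N G-1->O H-0->H H-1->I I-0->J I-1->K J-0->P J-1->Q K-0->N K-1->O L-0->R L-1->S M-0->T M-1->U N-0->P N-1->Q O-0->N O-1->O P-0->H P-1->I Q-0->J Q-1->K R-0->R R-1->S S-0->T S-1->U T-0->L T-1->M U-0->V U-1->W V-0->L V-1->M W-0->V W-1->W

Handle the two conditions separately and then intersect. The first has 15 states tracking the last 3 symbols read; the second has 4 states tracking whether the input so far still matches the prefix `10`. A product state is a pair (one from each), accepting exactly when both do.
A 23-state machine:
       0  1 
>  A   B  C 
   B   D  E 
   C   F  G 
   D   H  I 
   E   J  K 
   F   L  M 
   G   N  O 
   H   H  I 
   I   J  K 
   J   P  Q 
   K   N  O 
 * L   R  S 
 * M   T  U 
   N   P  Q 
   O   N  O 
   P   H  I 
   Q   J  K 
   R   R  S 
   S   T  U 
   T   L  M 
   U   V  W 
 * V   L  M 
 * W   V  W 
(> = start, * = accepting)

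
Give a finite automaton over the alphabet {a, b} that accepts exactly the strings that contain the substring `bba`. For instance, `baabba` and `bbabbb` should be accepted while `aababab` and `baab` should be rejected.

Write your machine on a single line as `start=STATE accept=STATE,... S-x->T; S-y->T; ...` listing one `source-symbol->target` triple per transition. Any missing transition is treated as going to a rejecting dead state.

start=q0; accept=q3; q0-a->q0; q0-b->q1; q1-a->q0; q1-b->q2; q2-a->q3; q2-b->q2; q3-a->q3; q3-b->q3

States q0..q2 record the length of the longest prefix of `bba` that matches the current input suffix. Reaching q3 means `bba` has been seen, and we stay there forever. Accept from q3.
        a   b  
>  q0   q0  q1 
   q1   q0  q2 
   q2   q3  q2 
 * q3   q3  q3 
(> = start, * = accepting)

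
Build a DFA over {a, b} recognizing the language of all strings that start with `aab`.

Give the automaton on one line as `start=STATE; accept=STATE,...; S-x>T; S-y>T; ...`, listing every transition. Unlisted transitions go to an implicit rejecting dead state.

Check the first 3 symbols one by one: S0 through S2 record how many have matched `aab` so far; any wrong symbol goes to the dead state S4. After all 3 match we enter the accepting sink S3.
With 5 states:
        a   b  
>  S0   S1  S4 
   S1   S2  S4 
   S2   S4  S3 
 * S3   S3  S3 
   S4   S4  S4 
(> = start, * = accepting)

start=S0; accept=S3; S0-a>S1; S0-b>S4; S1-a>S2; S1-b>S4; S2-a>S4; S2-b>S3; S3-a>S3; S3-b>S3; S4-a>S4; S4-b>S4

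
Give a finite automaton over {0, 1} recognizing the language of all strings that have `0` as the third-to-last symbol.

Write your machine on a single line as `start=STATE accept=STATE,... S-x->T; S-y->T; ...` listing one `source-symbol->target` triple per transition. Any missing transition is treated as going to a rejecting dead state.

Because acceptance depends on a position counted from the end, the machine has to buffer the most recent 3 symbols. Make each state the string of the last up-to-3 symbols read; on input `x` shift the window left and append `x`. Accept when the buffered window has length 3 and begins with `0`.
15 states suffice.
          0    1  
>  q0     q1   q2 
   q1     q3   q4 
   q2     q5   q6 
   q3     q7   q8 
   q4     q9  q10 
   q5    q11  q12 
   q6    q13  q14 
 * q7     q7   q8 
 * q8     q9  q10 
 * q9    q11  q12 
 * q10   q13  q14 
   q11    q7   q8 
   q12    q9  q10 
   q13   q11  q12 
   q14   q13  q14 
(> = start, * = accepting)

start=q0; accept=q7,q8,q9,q10; q0-0->q1; q0-1->q2; q1-0->q3; q1-1->q4; q2-0->q5; q2-1->q6; q3-0->q7; q3-1->q8; q4-0->q9; q4-1->q10; q5-0->q11; q5-1->q12; q6-0->q13; q6-1->q14; q7-0->q7; q7-1->q8; q8-0->q9; q8-1->q10; q9-0->q11; q9-1->q12; q10-0->q13; q10-1->q14; q11-0->q7; q11-1->q8; q12-0->q9; q12-1->q10; q13-0->q11; q13-1->q12; q14-0->q13; q14-1->q14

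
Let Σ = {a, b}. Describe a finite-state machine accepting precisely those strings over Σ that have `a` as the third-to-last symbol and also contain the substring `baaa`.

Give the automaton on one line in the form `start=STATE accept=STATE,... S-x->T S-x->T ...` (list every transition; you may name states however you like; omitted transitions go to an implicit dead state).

Handle the two conditions separately and then intersect. The first has 15 states tracking the last 3 symbols read; the second has 5 states tracking whether and how much of `baaa` has been seen. A product state is a pair (one from each), accepting exactly when both do. Minimizing collapses redundant product states.
12 states suffice.
          a    b  
>  s0     s0   s1 
   s1     s2   s1 
   s2     s3   s1 
   s3     s4   s1 
 * s4     s4   s5 
 * s5     s6   s7 
 * s6     s8   s9 
 * s7    s10  s11 
   s8     s4   s5 
   s9     s6   s7 
   s10    s8   s9 
   s11   s10  s11 
(> = start, * = accepting)

start=s0 accept=s4,s5,s6,s7 s0-a->s0 s0-b->s1 s1-a->s2 s1-b->s1 s2-a->s3 s2-b->s1 s3-a->s4 s3-b->s1 s4-a->s4 s4-b->s5 s5-a->s6 s5-b->s7 s6-a->s8 s6-b->s9 s7-a->s10 s7-b->s11 s8-a->s4 s8-b->s5 s9-a->s6 s9-b->s7 s10-a->s8 s10-b->s9 s11-a->s10 s11-b->s11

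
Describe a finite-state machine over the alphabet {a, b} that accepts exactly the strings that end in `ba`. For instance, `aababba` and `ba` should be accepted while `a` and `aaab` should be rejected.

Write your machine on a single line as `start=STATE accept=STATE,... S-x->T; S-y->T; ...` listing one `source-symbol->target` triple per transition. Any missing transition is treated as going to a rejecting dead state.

start=q0; accept=q2; q0-a->q0; q0-b->q1; q1-a->q2; q1-b->q1; q2-a->q0; q2-b->q1

Remember how much of `ba` the current input suffix matches. State q0 means no match yet; q1 means the last symbol is `b`; q2 means the last 2 symbols are `ba`. Only q2 accepts. On a mismatch, fall back to the longest proper suffix that is still a prefix of `ba`.
A 3-state machine:
        a   b  
>  q0   q0  q1 
   q1   q2  q1 
 * q2   q0  q1 
(> = start, * = accepting)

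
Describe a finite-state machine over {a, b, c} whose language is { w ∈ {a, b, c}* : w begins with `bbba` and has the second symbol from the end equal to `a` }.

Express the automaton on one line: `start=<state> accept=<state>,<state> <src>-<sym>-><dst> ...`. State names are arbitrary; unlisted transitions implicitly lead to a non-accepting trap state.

start=q0 accept=q6,q7 q0-a->q1 q0-b->q2 q0-c->q1 q1-a->q1 q1-b->q1 q1-c->q1 q2-a->q1 q2-b->q3 q2-c->q1 q3-a->q1 q3-b->q4 q3-c->q1 q4-a->q5 q4-b->q1 q4-c->q1 q5-a->q6 q5-b->q7 q5-c->q7 q6-a->q6 q6-b->q7 q6-c->q7 q7-a->q5 q7-b->q8 q7-c->q8 q8-a->q5 q8-b->q8 q8-c->q8

Run two small machines in parallel and take their product. The first has 6 states tracking whether the input so far still matches the prefix `bbba`; the second has 13 states tracking the last 2 symbols read. A product state is a pair (one from each), accepting exactly when both do. Equivalent product states are then merged.
        a   b   c  
>  q0   q1  q2  q1 
   q1   q1  q1  q1 
   q2   q1  q3  q1 
   q3   q1  q4  q1 
   q4   q5  q1  q1 
   q5   q6  q7  q7 
 * q6   q6  q7  q7 
 * q7   q5  q8  q8 
   q8   q5  q8  q8 
(> = start, * = accepting)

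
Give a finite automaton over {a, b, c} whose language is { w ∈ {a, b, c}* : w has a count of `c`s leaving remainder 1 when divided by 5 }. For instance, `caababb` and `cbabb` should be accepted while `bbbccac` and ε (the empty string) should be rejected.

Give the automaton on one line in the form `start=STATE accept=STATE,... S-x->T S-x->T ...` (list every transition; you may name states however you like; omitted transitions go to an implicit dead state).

Keep the running count of `c`s modulo 5: each `c` advances along the cycle s0 → s1 → s2 → s3 → s4 → s0 while other symbols loop. Accept at s1.
5 states suffice.
        a   b   c  
>  s0   s0  s0  s1 
 * s1   s1  s1  s2 
   s2   s2  s2  s3 
   s3   s3  s3  s4 
   s4   s4  s4  s0 
(> = start, * = accepting)

start=s0 accept=s1 s0-a->s0 s0-b->s0 s0-c->s1 s1-a->s1 s1-b->s1 s1-c->s2 s2-a->s2 s2-b->s2 s2-c->s3 s3-a->s3 s3-b->s3 s3-c->s4 s4-a->s4 s4-b->s4 s4-c->s0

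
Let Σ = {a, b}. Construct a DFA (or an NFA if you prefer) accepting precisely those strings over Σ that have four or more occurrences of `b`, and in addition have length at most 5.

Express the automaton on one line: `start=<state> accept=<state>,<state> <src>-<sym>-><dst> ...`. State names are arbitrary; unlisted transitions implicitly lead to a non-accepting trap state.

Handle the two conditions separately and then intersect. The first has 6 states tracking the count of `b`s, saturating at 5; the second has 7 states tracking the input length, saturating at 6. A product state is a pair (one from each), accepting exactly when both do. Equivalent product states are then merged.
11 states suffice.
          a    b  
>  q0     q1   q2 
   q1     q3   q4 
   q2     q4   q5 
   q3     q3   q3 
   q4     q3   q6 
   q5     q6   q7 
   q6     q3   q8 
   q7     q8   q9 
   q8     q3  q10 
 * q9    q10  q10 
 * q10    q3   q3 
(> = start, * = accepting)

start=q0 accept=q9,q10 q0-a->q1 q0-b->q2 q1-a->q3 q1-b->q4 q2-a->q4 q2-b->q5 q3-a->q3 q3-b->q3 q4-a->q3 q4-b->q6 q5-a->q6 q5-b->q7 q6-a->q3 q6-b->q8 q7-a->q8 q7-b->q9 q8-a->q3 q8-b->q10 q9-a->q10 q9-b->q10 q10-a->q3 q10-b->q3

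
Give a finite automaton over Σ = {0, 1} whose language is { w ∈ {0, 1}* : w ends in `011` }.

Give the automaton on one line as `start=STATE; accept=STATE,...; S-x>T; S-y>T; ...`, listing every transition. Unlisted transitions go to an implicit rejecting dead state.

Let each state record the length of the longest suffix of the input read so far that is also a prefix of `011`. q1 means the last symbol is `0`; q2 means the last 2 symbols are `01`; q3 means the last 3 symbols are `011`. Accept only at q3, where the string currently ends in `011`.
        0   1  
>  q0   q1  q0 
   q1   q1  q2 
   q2   q1  q3 
 * q3   q1  q0 
(> = start, * = accepting)

start=q0; accept=q3; q0-0>q1; q0-1>q0; q1-0>q1; q1-1>q2; q2-0>q1; q2-1>q3; q3-0>q1; q3-1>q0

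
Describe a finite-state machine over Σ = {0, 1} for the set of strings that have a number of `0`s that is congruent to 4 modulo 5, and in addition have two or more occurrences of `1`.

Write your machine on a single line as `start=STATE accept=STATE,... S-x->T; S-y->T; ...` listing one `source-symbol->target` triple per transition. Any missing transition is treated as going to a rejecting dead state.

Handle the two conditions separately and then intersect. One (5 states) tracks the count of `0`s modulo 5; the other (4 states) tracks the count of `1`s, saturating at 3. Each combined state is a pair, one component from each; accept when both components accept. Minimizing collapses redundant product states.
With 15 states:
          0    1  
>  s0     s1   s2 
   s1     s3   s4 
   s2     s4   s5 
   s3     s6   s7 
   s4     s7   s8 
   s5     s8   s5 
   s6     s9  s10 
   s7    s10  s11 
   s8    s11   s8 
   s9     s0  s12 
   s10   s12  s13 
   s11   s13  s11 
   s12    s2  s14 
   s13   s14  s13 
 * s14    s5  s14 
(> = start, * = accepting)

start=s0; accept=s14; s0-0->s1; s0-1->s2; s1-0->s3; s1-1->s4; s2-0->s4; s2-1->s5; s3-0->s6; s3-1->s7; s4-0->s7; s4-1->s8; s5-0->s8; s5-1->s5; s6-0->s9; s6-1->s10; s7-0->s10; s7-1->s11; s8-0->s11; s8-1->s8; s9-0->s0; s9-1->s12; s10-0->s12; s10-1->s13; s11-0->s13; s11-1->s11; s12-0->s2; s12-1->s14; s13-0->s14; s13-1->s13; s14-0->s5; s14-1->s14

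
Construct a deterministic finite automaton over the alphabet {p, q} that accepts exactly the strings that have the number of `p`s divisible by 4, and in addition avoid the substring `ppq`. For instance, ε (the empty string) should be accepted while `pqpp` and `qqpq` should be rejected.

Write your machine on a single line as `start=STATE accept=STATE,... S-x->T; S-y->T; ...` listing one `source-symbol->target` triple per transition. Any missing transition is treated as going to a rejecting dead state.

Build one automaton per condition and run them in lockstep. One (4 states) tracks the count of `p`s modulo 4; the other (4 states) tracks partial matches of the forbidden pattern `ppq`. Each combined state is a pair, one component from each; accept when both components accept.
16 states suffice.
       p  q 
>* A   B  A 
   B   C  D 
   C   E  F 
   D   G  D 
   E   H  I 
   F   I  F 
   G   E  J 
 * H   K  L 
   I   L  I 
   J   M  J 
   K   C  N 
   L   N  L 
   M   H  O 
   N   F  N 
   O   P  O 
 * P   K  A 
(> = start, * = accepting)

start=A; accept=A,H,P; A-p->B; A-q->A; B-p->C; B-q->D; C-p->E; C-q->F; D-p->G; D-q->D; E-p->H; E-q->I; F-p->I; F-q->F; G-p->E; G-q->J; H-p->K; H-q->L; I-p->L; I-q->I; J-p->M; J-q->J; K-p->C; K-q->N; L-p->N; L-q->L; M-p->H; M-q->O; N-p->F; N-q->N; O-p->P; O-q->O; P-p->K; P-q->A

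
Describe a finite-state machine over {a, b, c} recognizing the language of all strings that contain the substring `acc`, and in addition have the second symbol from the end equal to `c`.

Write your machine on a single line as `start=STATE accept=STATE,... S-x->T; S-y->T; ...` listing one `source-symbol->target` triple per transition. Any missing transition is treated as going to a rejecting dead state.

Run two small machines in parallel and take their product. One (4 states) tracks whether and how much of `acc` has been seen; the other (13 states) tracks the last 2 symbols read. Each combined state is a pair, one component from each; accept when both components accept. Minimizing collapses redundant product states.
A 7-state machine:
        a   b   c  
>  q0   q1  q0  q0 
   q1   q1  q0  q2 
   q2   q1  q0  q3 
 * q3   q4  q4  q3 
 * q4   q5  q5  q6 
   q5   q5  q5  q6 
   q6   q4  q4  q3 
(> = start, * = accepting)

start=q0; accept=q3,q4; q0-a->q1; q0-b->q0; q0-c->q0; q1-a->q1; q1-b->q0; q1-c->q2; q2-a->q1; q2-b->q0; q2-c->q3; q3-a->q4; q3-b->q4; q3-c->q3; q4-a->q5; q4-b->q5; q4-c->q6; q5-a->q5; q5-b->q5; q5-c->q6; q6-a->q4; q6-b->q4; q6-c->q3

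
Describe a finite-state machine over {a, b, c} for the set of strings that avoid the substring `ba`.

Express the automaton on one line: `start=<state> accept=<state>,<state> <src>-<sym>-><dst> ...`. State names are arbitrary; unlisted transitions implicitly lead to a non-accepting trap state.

start=q0 accept=q0,q1 q0-a->q0 q0-b->q1 q0-c->q0 q1-a->q2 q1-b->q1 q1-c->q0 q2-a->q2 q2-b->q2 q2-c->q2

Track partial matches of the forbidden pattern `ba`. State q2 is a dead state reached once `ba` has occurred; every other state accepts. q0 means no part of `ba` is currently matched.
        a   b   c  
>* q0   q0  q1  q0 
 * q1   q2  q1  q0 
   q2   q2  q2  q2 
(> = start, * = accepting)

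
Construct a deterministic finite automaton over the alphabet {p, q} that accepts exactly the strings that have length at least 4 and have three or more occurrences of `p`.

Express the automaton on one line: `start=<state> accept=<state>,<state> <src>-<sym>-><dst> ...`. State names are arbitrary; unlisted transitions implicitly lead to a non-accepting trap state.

Build one automaton per condition and run them in lockstep. One (6 states) tracks the input length, saturating at 5; the other (5 states) tracks the count of `p`s, saturating at 4. Each combined state is a pair, one component from each; accept when both components accept. Equivalent product states are then merged.
With 8 states:
        p   q  
>  s0   s1  s2 
   s1   s3  s4 
   s2   s4  s2 
   s3   s5  s6 
   s4   s6  s4 
   s5   s7  s7 
   s6   s7  s6 
 * s7   s7  s7 
(> = start, * = accepting)

start=s0 accept=s7 s0-p->s1 s0-q->s2 s1-p->s3 s1-q->s4 s2-p->s4 s2-q->s2 s3-p->s5 s3-q->s6 s4-p->s6 s4-q->s4 s5-p->s7 s5-q->s7 s6-p->s7 s6-q->s6 s7-p->s7 s7-q->s7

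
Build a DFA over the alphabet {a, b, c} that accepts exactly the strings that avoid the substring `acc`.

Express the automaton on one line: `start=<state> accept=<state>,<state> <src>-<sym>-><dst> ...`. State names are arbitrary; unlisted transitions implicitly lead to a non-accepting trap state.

start=q0 accept=q0,q1,q2 q0-a->q1 q0-b->q0 q0-c->q0 q1-a->q1 q1-b->q0 q1-c->q2 q2-a->q1 q2-b->q0 q2-c->q3 q3-a->q3 q3-b->q3 q3-c->q3

Track partial matches of the forbidden pattern `acc`. State q3 is a dead state reached once `acc` has occurred; every other state accepts. q0 means no part of `acc` is currently matched.
With 4 states:
        a   b   c  
>* q0   q1  q0  q0 
 * q1   q1  q0  q2 
 * q2   q1  q0  q3 
   q3   q3  q3  q3 
(> = start, * = accepting)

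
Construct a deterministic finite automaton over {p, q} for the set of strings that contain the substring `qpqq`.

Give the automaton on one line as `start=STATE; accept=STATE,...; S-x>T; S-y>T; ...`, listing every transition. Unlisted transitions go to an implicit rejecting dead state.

Track how much of `qpqq` has been matched so far: state A is no progress, E is the absorbing accept state reached once `qpqq` has occurred. Intermediate states record partial matches; on a mismatch, fall back to the longest reusable overlap.
       p  q 
>  A   A  B 
   B   C  B 
   C   A  D 
   D   C  E 
 * E   E  E 
(> = start, * = accepting)

start=A; accept=E; A-p>A; A-q>B; B-p>C; B-q>B; C-p>A; C-q>D; D-p>C; D-q>E; E-p>E; E-q>E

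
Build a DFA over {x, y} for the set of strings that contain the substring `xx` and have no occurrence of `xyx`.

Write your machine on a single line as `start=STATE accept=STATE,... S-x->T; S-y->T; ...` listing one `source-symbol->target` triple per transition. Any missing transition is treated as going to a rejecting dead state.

Handle the two conditions separately and then intersect. The first has 3 states tracking whether and how much of `xx` has been seen; the second has 4 states tracking partial matches of the forbidden pattern `xyx`. A product state is a pair (one from each), accepting exactly when both do. After merging equivalent states the machine shrinks.
7 states suffice.
        x   y  
>  q0   q1  q0 
   q1   q2  q3 
 * q2   q2  q4 
   q3   q5  q0 
 * q4   q5  q6 
   q5   q5  q5 
 * q6   q2  q6 
(> = start, * = accepting)

start=q0; accept=q2,q4,q6; q0-x->q1; q0-y->q0; q1-x->q2; q1-y->q3; q2-x->q2; q2-y->q4; q3-x->q5; q3-y->q0; q4-x->q5; q4-y->q6; q5-x->q5; q5-y->q5; q6-x->q2; q6-y->q6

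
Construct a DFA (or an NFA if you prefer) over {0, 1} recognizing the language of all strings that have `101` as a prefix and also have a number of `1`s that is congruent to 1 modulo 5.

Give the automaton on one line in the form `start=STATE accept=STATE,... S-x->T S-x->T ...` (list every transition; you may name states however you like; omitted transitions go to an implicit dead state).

start=S0 accept=S12 S0-0->S1 S0-1->S2 S1-0->S1 S1-1->S3 S2-0->S4 S2-1->S5 S3-0->S3 S3-1->S5 S4-0->S3 S4-1->S6 S5-0->S5 S5-1->S7 S6-0->S6 S6-1->S8 S7-0->S7 S7-1->S9 S8-0->S8 S8-1->S10 S9-0->S9 S9-1->S1 S10-0->S10 S10-1->S11 S11-0->S11 S11-1->S12 S12-0->S12 S12-1->S6

Build one automaton per condition and run them in lockstep. The first has 5 states tracking whether the input so far still matches the prefix `101`; the second has 5 states tracking the count of `1`s modulo 5. A product state is a pair (one from each), accepting exactly when both do.
With 13 states:
          0    1  
>  S0     S1   S2 
   S1     S1   S3 
   S2     S4   S5 
   S3     S3   S5 
   S4     S3   S6 
   S5     S5   S7 
   S6     S6   S8 
   S7     S7   S9 
   S8     S8  S10 
   S9     S9   S1 
   S10   S10  S11 
   S11   S11  S12 
 * S12   S12   S6 
(> = start, * = accepting)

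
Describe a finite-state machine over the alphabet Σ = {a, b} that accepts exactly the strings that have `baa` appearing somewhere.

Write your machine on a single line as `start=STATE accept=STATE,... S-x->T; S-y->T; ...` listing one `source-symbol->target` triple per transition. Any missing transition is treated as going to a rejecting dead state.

Track how much of `baa` has been matched so far: state q0 is no progress, q3 is the absorbing accept state reached once `baa` has occurred. Intermediate states record partial matches; on a mismatch, fall back to the longest reusable overlap.
        a   b  
>  q0   q0  q1 
   q1   q2  q1 
   q2   q3  q1 
 * q3   q3  q3 
(> = start, * = accepting)

start=q0; accept=q3; q0-a->q0; q0-b->q1; q1-a->q2; q1-b->q1; q2-a->q3; q2-b->q1; q3-a->q3; q3-b->q3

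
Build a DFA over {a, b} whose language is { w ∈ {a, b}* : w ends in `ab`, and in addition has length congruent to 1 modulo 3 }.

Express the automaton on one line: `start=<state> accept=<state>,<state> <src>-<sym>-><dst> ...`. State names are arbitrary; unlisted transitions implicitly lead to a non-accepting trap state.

Run two small machines in parallel and take their product. One (3 states) tracks how much of the suffix `ab` has currently been matched; the other (3 states) tracks the input length modulo 3. Each combined state is a pair, one component from each; accept when both components accept.
With 9 states:
        a   b  
>  q0   q1  q2 
   q1   q3  q4 
   q2   q3  q5 
   q3   q6  q7 
   q4   q6  q0 
   q5   q6  q0 
   q6   q1  q8 
   q7   q1  q2 
 * q8   q3  q5 
(> = start, * = accepting)

start=q0 accept=q8 q0-a->q1 q0-b->q2 q1-a->q3 q1-b->q4 q2-a->q3 q2-b->q5 q3-a->q6 q3-b->q7 q4-a->q6 q4-b->q0 q5-a->q6 q5-b->q0 q6-a->q1 q6-b->q8 q7-a->q1 q7-b->q2 q8-a->q3 q8-b->q5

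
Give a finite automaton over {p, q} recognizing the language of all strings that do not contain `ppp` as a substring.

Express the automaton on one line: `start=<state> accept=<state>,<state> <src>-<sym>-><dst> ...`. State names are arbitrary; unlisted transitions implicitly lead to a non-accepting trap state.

start=A accept=A,B,C A-p->B A-q->A B-p->C B-q->A C-p->D C-q->A D-p->D D-q->D

Track partial matches of the forbidden pattern `ppp`. State D is a dead state reached once `ppp` has occurred; every other state accepts. A means no part of `ppp` is currently matched.
       p  q 
>* A   B  A 
 * B   C  A 
 * C   D  A 
   D   D  D 
(> = start, * = accepting)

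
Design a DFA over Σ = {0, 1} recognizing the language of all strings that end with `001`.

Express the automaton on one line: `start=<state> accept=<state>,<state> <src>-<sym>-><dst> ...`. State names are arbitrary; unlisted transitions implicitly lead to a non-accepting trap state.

start=A accept=D A-0->B A-1->A B-0->C B-1->A C-0->C C-1->D D-0->B D-1->A

Remember how much of `001` the current input suffix matches. State A means no match yet; B means the last symbol is `0`; C means the last 2 symbols are `00`; D means the last 3 symbols are `001`. Only D accepts. On a mismatch, fall back to the longest proper suffix that is still a prefix of `001`.
       0  1 
>  A   B  A 
   B   C  A 
   C   C  D 
 * D   B  A 
(> = start, * = accepting)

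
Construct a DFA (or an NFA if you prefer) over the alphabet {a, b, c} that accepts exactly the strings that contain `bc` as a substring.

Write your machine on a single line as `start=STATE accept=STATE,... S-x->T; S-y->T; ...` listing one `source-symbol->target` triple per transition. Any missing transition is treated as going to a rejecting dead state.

Track how much of `bc` has been matched so far: state q0 is no progress, q2 is the absorbing accept state reached once `bc` has occurred. Intermediate states record partial matches; on a mismatch, fall back to the longest reusable overlap.
3 states suffice.
        a   b   c  
>  q0   q0  q1  q0 
   q1   q0  q1  q2 
 * q2   q2  q2  q2 
(> = start, * = accepting)

start=q0; accept=q2; q0-a->q0; q0-b->q1; q0-c->q0; q1-a->q0; q1-b->q1; q1-c->q2; q2-a->q2; q2-b->q2; q2-c->q2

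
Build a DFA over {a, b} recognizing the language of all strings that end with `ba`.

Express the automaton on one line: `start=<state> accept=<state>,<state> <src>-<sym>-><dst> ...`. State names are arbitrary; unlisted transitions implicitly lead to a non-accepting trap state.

start=s0 accept=s2 s0-a->s0 s0-b->s1 s1-a->s2 s1-b->s1 s2-a->s0 s2-b->s1

Remember how much of `ba` the current input suffix matches. State s0 means no match yet; s1 means the last symbol is `b`; s2 means the last 2 symbols are `ba`. Only s2 accepts. On a mismatch, fall back to the longest proper suffix that is still a prefix of `ba`.
3 states suffice.
        a   b  
>  s0   s0  s1 
   s1   s2  s1 
 * s2   s0  s1 
(> = start, * = accepting)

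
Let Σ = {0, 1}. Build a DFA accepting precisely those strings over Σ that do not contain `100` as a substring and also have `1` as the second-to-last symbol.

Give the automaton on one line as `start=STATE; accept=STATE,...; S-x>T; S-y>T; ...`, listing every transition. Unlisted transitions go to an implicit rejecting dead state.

start=q0; accept=q2,q3; q0-0>q0; q0-1>q1; q1-0>q2; q1-1>q3; q2-0>q4; q2-1>q1; q3-0>q2; q3-1>q3; q4-0>q4; q4-1>q4

Build one automaton per condition and run them in lockstep. One (4 states) tracks partial matches of the forbidden pattern `100`; the other (7 states) tracks the last 2 symbols read. Each combined state is a pair, one component from each; accept when both components accept. Minimizing collapses redundant product states.
        0   1  
>  q0   q0  q1 
   q1   q2  q3 
 * q2   q4  q1 
 * q3   q2  q3 
   q4   q4  q4 
(> = start, * = accepting)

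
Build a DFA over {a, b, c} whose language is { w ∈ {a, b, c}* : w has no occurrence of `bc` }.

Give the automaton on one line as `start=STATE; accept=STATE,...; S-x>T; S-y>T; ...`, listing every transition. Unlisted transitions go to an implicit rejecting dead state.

start=q0; accept=q0,q1; q0-a>q0; q0-b>q1; q0-c>q0; q1-a>q0; q1-b>q1; q1-c>q2; q2-a>q2; q2-b>q2; q2-c>q2

Track partial matches of the forbidden pattern `bc`. State q2 is a dead state reached once `bc` has occurred; every other state accepts. q0 means no part of `bc` is currently matched.
With 3 states:
        a   b   c  
>* q0   q0  q1  q0 
 * q1   q0  q1  q2 
   q2   q2  q2  q2 
(> = start, * = accepting)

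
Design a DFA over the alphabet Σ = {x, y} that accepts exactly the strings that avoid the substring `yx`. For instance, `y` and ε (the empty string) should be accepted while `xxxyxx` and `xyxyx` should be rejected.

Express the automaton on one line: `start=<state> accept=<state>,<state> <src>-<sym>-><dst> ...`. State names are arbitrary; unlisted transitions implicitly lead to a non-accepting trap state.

start=s0 accept=s0,s1 s0-x->s0 s0-y->s1 s1-x->s2 s1-y->s1 s2-x->s2 s2-y->s2

This is the complement of 'contains `yx`'. Use the same substring-matching states — s0 through s2 holding how much of `yx` has just been matched — but flip the accepting set: everything except the trap s2 accepts.
3 states suffice.
        x   y  
>* s0   s0  s1 
 * s1   s2  s1 
   s2   s2  s2 
(> = start, * = accepting)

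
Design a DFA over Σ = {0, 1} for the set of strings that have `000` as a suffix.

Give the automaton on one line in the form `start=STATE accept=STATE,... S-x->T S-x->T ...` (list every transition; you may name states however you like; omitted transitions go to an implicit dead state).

Let each state record the length of the longest suffix of the input read so far that is also a prefix of `000`. q1 means the last symbol is `0`; q2 means the last 2 symbols are `00`; q3 means the last 3 symbols are `000`. Accept only at q3, where the string currently ends in `000`.
A 4-state machine:
        0   1  
>  q0   q1  q0 
   q1   q2  q0 
   q2   q3  q0 
 * q3   q3  q0 
(> = start, * = accepting)

start=q0 accept=q3 q0-0->q1 q0-1->q0 q1-0->q2 q1-1->q0 q2-0->q3 q2-1->q0 q3-0->q3 q3-1->q0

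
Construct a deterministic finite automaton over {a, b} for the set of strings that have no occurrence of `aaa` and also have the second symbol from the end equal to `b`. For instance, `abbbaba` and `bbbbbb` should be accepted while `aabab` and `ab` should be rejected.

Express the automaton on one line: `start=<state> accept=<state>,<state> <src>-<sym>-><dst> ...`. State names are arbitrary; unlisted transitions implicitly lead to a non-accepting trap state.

start=q0 accept=q5,q6 q0-a->q1 q0-b->q2 q1-a->q3 q1-b->q4 q2-a->q5 q2-b->q6 q3-a->q7 q3-b->q4 q4-a->q5 q4-b->q6 q5-a->q3 q5-b->q4 q6-a->q5 q6-b->q6 q7-a->q7 q7-b->q8 q8-a->q9 q8-b->q10 q9-a->q7 q9-b->q8 q10-a->q9 q10-b->q10

Build one automaton per condition and run them in lockstep. The first has 4 states tracking partial matches of the forbidden pattern `aaa`; the second has 7 states tracking the last 2 symbols read. A product state is a pair (one from each), accepting exactly when both do.
An 11-state machine:
          a    b  
>  q0     q1   q2 
   q1     q3   q4 
   q2     q5   q6 
   q3     q7   q4 
   q4     q5   q6 
 * q5     q3   q4 
 * q6     q5   q6 
   q7     q7   q8 
   q8     q9  q10 
   q9     q7   q8 
   q10    q9  q10 
(> = start, * = accepting)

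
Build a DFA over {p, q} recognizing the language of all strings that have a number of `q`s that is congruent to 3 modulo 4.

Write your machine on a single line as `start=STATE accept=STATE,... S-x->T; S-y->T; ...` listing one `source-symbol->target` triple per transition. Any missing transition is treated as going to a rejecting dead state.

start=s0; accept=s3; s0-p->s0; s0-q->s1; s1-p->s1; s1-q->s2; s2-p->s2; s2-q->s3; s3-p->s3; s3-q->s0

Keep the running count of `q`s modulo 4: each `q` advances along the cycle s0 → s1 → s2 → s3 → s0 while other symbols loop. Accept at s3.
A 4-state machine:
        p   q  
>  s0   s0  s1 
   s1   s1  s2 
   s2   s2  s3 
 * s3   s3  s0 
(> = start, * = accepting)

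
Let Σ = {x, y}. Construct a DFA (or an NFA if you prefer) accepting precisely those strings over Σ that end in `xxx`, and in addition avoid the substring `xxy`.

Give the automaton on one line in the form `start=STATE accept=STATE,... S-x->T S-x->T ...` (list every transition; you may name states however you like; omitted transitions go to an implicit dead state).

start=S0 accept=S3 S0-x->S1 S0-y->S0 S1-x->S2 S1-y->S0 S2-x->S3 S2-y->S4 S3-x->S3 S3-y->S4 S4-x->S4 S4-y->S4

Handle the two conditions separately and then intersect. One (4 states) tracks how much of the suffix `xxx` has currently been matched; the other (4 states) tracks partial matches of the forbidden pattern `xxy`. Each combined state is a pair, one component from each; accept when both components accept. After merging equivalent states the machine shrinks.
5 states suffice.
        x   y  
>  S0   S1  S0 
   S1   S2  S0 
   S2   S3  S4 
 * S3   S3  S4 
   S4   S4  S4 
(> = start, * = accepting)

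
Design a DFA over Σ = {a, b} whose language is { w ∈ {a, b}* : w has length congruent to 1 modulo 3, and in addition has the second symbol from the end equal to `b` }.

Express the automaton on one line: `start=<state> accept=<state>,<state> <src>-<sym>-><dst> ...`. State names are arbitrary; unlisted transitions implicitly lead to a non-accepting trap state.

Run two small machines in parallel and take their product. One (3 states) tracks the input length modulo 3; the other (7 states) tracks the last 2 symbols read. Each combined state is a pair, one component from each; accept when both components accept.
A 15-state machine:
          a    b  
>  q0     q1   q2 
   q1     q3   q4 
   q2     q5   q6 
   q3     q7   q8 
   q4     q9  q10 
   q5     q7   q8 
   q6     q9  q10 
   q7    q11  q12 
   q8    q13  q14 
   q9    q11  q12 
   q10   q13  q14 
   q11    q3   q4 
   q12    q5   q6 
 * q13    q3   q4 
 * q14    q5   q6 
(> = start, * = accepting)

start=q0 accept=q13,q14 q0-a->q1 q0-b->q2 q1-a->q3 q1-b->q4 q2-a->q5 q2-b->q6 q3-a->q7 q3-b->q8 q4-a->q9 q4-b->q10 q5-a->q7 q5-b->q8 q6-a->q9 q6-b->q10 q7-a->q11 q7-b->q12 q8-a->q13 q8-b->q14 q9-a->q11 q9-b->q12 q10-a->q13 q10-b->q14 q11-a->q3 q11-b->q4 q12-a->q5 q12-b->q6 q13-a->q3 q13-b->q4 q14-a->q5 q14-b->q6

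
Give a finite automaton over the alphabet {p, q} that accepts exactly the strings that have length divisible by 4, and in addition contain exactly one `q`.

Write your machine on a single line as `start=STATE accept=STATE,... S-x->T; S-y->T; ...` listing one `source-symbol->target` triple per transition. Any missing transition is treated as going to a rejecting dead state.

Run two small machines in parallel and take their product. One (4 states) tracks the input length modulo 4; the other (3 states) tracks the count of `q`s, saturating at 2. Each combined state is a pair, one component from each; accept when both components accept.
A 12-state machine:
       p  q 
>  A   B  C 
   B   D  E 
   C   E  F 
   D   G  H 
   E   H  I 
   F   I  I 
   G   A  J 
   H   J  K 
   I   K  K 
 * J   C  L 
   K   L  L 
   L   F  F 
(> = start, * = accepting)

start=A; accept=J; A-p->B; A-q->C; B-p->D; B-q->E; C-p->E; C-q->F; D-p->G; D-q->H; E-p->H; E-q->I; F-p->I; F-q->I; G-p->A; G-q->J; H-p->J; H-q->K; I-p->K; I-q->K; J-p->C; J-q->L; K-p->L; K-q->L; L-p->F; L-q->F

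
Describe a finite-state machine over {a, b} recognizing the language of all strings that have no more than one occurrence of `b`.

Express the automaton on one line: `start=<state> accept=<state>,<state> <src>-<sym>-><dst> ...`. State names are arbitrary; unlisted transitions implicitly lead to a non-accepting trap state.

start=q0 accept=q0,q1 q0-a->q0 q0-b->q1 q1-a->q1 q1-b->q2 q2-a->q2 q2-b->q2

Count `b`s, saturating at 2: state q0 means no `b` yet, q1 means one `b` seen, q2 means more than one. Each `b` increments (capped at q2); other symbols loop. Accept from {q0, q1}.
3 states suffice.
        a   b  
>* q0   q0  q1 
 * q1   q1  q2 
   q2   q2  q2 
(> = start, * = accepting)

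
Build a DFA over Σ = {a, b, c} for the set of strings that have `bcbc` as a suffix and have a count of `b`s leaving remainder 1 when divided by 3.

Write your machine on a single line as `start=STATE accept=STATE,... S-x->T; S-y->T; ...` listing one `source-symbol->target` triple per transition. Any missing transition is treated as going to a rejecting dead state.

Build one automaton per condition and run them in lockstep. One (5 states) tracks how much of the suffix `bcbc` has currently been matched; the other (3 states) tracks the count of `b`s modulo 3. Each combined state is a pair, one component from each; accept when both components accept.
15 states suffice.
          a    b    c  
>  q0     q0   q1   q0 
   q1     q2   q3   q4 
   q2     q2   q3   q2 
   q3     q5   q6   q7 
   q4     q2   q8   q2 
   q5     q5   q6   q5 
   q6     q0   q1   q9 
   q7     q5  q10   q5 
   q8     q5   q6  q11 
   q9     q0  q12   q0 
   q10    q0   q1  q13 
   q11    q5  q10   q5 
   q12    q2   q3  q14 
   q13    q0  q12   q0 
 * q14    q2   q8   q2 
(> = start, * = accepting)

start=q0; accept=q14; q0-a->q0; q0-b->q1; q0-c->q0; q1-a->q2; q1-b->q3; q1-c->q4; q2-a->q2; q2-b->q3; q2-c->q2; q3-a->q5; q3-b->q6; q3-c->q7; q4-a->q2; q4-b->q8; q4-c->q2; q5-a->q5; q5-b->q6; q5-c->q5; q6-a->q0; q6-b->q1; q6-c->q9; q7-a->q5; q7-b->q10; q7-c->q5; q8-a->q5; q8-b->q6; q8-c->q11; q9-a->q0; q9-b->q12; q9-c->q0; q10-a->q0; q10-b->q1; q10-c->q13; q11-a->q5; q11-b->q10; q11-c->q5; q12-a->q2; q12-b->q3; q12-c->q14; q13-a->q0; q13-b->q12; q13-c->q0; q14-a->q2; q14-b->q8; q14-c->q2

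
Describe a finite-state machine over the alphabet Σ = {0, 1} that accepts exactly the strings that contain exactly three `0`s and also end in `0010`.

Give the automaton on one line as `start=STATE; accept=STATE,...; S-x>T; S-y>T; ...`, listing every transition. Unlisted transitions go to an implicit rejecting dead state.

start=S0; accept=S5; S0-0>S1; S0-1>S0; S1-0>S2; S1-1>S3; S2-0>S3; S2-1>S4; S3-0>S3; S3-1>S3; S4-0>S5; S4-1>S3; S5-0>S3; S5-1>S3

Run two small machines in parallel and take their product. One (5 states) tracks the count of `0`s, saturating at 4; the other (5 states) tracks how much of the suffix `0010` has currently been matched. Each combined state is a pair, one component from each; accept when both components accept. Equivalent product states are then merged.
6 states suffice.
        0   1  
>  S0   S1  S0 
   S1   S2  S3 
   S2   S3  S4 
   S3   S3  S3 
   S4   S5  S3 
 * S5   S3  S3 
(> = start, * = accepting)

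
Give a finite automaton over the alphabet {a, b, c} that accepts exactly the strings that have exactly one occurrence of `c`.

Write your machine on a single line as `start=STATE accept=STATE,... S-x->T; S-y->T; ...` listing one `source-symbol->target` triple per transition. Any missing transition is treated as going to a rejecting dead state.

Count `c`s, saturating at 2: state s0 means no `c` yet, s1 means one `c` seen, s2 means more than one. Each `c` increments (capped at s2); other symbols loop. Accept from {s1}.
A 3-state machine:
        a   b   c  
>  s0   s0  s0  s1 
 * s1   s1  s1  s2 
   s2   s2  s2  s2 
(> = start, * = accepting)

start=s0; accept=s1; s0-a->s0; s0-b->s0; s0-c->s1; s1-a->s1; s1-b->s1; s1-c->s2; s2-a->s2; s2-b->s2; s2-c->s2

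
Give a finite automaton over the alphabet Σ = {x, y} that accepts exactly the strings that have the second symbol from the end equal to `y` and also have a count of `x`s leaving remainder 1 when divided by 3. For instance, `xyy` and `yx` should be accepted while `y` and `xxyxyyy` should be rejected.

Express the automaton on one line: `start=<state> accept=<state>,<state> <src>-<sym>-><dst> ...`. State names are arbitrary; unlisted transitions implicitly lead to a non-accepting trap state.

Handle the two conditions separately and then intersect. The first has 7 states tracking the last 2 symbols read; the second has 3 states tracking the count of `x`s modulo 3. A product state is a pair (one from each), accepting exactly when both do. Minimizing collapses redundant product states.
        x   y  
>  q0   q1  q2 
   q1   q3  q4 
   q2   q5  q2 
   q3   q0  q3 
   q4   q3  q6 
 * q5   q3  q4 
 * q6   q3  q6 
(> = start, * = accepting)

start=q0 accept=q5,q6 q0-x->q1 q0-y->q2 q1-x->q3 q1-y->q4 q2-x->q5 q2-y->q2 q3-x->q0 q3-y->q3 q4-x->q3 q4-y->q6 q5-x->q3 q5-y->q4 q6-x->q3 q6-y->q6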